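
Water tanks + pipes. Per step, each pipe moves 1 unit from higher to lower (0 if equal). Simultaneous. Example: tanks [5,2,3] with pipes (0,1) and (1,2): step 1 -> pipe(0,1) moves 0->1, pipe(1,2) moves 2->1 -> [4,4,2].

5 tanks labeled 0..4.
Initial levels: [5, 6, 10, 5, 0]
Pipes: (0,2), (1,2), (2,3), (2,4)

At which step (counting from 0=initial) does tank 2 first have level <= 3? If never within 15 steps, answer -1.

Step 1: flows [2->0,2->1,2->3,2->4] -> levels [6 7 6 6 1]
Step 2: flows [0=2,1->2,2=3,2->4] -> levels [6 6 6 6 2]
Step 3: flows [0=2,1=2,2=3,2->4] -> levels [6 6 5 6 3]
Step 4: flows [0->2,1->2,3->2,2->4] -> levels [5 5 7 5 4]
Step 5: flows [2->0,2->1,2->3,2->4] -> levels [6 6 3 6 5]
Tank 2 first reaches <=3 at step 5

Answer: 5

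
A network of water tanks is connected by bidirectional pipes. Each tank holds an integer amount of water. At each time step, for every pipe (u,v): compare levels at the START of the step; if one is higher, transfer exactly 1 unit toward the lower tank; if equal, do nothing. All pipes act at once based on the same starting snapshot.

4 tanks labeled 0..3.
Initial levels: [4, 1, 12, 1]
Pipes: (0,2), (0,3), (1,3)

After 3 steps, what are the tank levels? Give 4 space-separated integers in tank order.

Answer: 4 2 9 3

Derivation:
Step 1: flows [2->0,0->3,1=3] -> levels [4 1 11 2]
Step 2: flows [2->0,0->3,3->1] -> levels [4 2 10 2]
Step 3: flows [2->0,0->3,1=3] -> levels [4 2 9 3]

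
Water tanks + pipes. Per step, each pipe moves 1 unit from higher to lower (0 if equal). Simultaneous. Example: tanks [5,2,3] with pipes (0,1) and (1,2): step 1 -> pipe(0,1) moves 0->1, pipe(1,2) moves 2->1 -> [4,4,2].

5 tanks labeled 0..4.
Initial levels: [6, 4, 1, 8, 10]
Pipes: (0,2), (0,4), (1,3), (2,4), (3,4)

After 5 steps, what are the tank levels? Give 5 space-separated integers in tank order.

Step 1: flows [0->2,4->0,3->1,4->2,4->3] -> levels [6 5 3 8 7]
Step 2: flows [0->2,4->0,3->1,4->2,3->4] -> levels [6 6 5 6 6]
Step 3: flows [0->2,0=4,1=3,4->2,3=4] -> levels [5 6 7 6 5]
Step 4: flows [2->0,0=4,1=3,2->4,3->4] -> levels [6 6 5 5 7]
Step 5: flows [0->2,4->0,1->3,4->2,4->3] -> levels [6 5 7 7 4]

Answer: 6 5 7 7 4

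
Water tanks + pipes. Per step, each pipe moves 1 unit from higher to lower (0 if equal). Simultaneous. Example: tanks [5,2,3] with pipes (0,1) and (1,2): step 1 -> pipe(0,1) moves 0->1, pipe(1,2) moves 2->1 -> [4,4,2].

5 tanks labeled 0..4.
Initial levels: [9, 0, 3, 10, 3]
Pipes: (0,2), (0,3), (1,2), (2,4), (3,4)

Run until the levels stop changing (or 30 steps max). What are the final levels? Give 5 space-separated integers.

Step 1: flows [0->2,3->0,2->1,2=4,3->4] -> levels [9 1 3 8 4]
Step 2: flows [0->2,0->3,2->1,4->2,3->4] -> levels [7 2 4 8 4]
Step 3: flows [0->2,3->0,2->1,2=4,3->4] -> levels [7 3 4 6 5]
Step 4: flows [0->2,0->3,2->1,4->2,3->4] -> levels [5 4 5 6 5]
Step 5: flows [0=2,3->0,2->1,2=4,3->4] -> levels [6 5 4 4 6]
Step 6: flows [0->2,0->3,1->2,4->2,4->3] -> levels [4 4 7 6 4]
Step 7: flows [2->0,3->0,2->1,2->4,3->4] -> levels [6 5 4 4 6]
  -> period-2 cycle: step 7 state = step 5 state; never stabilizes
  -> state at step 30: (30-5) mod 2 = 1, same as step 6 -> [4 4 7 6 4]

Answer: 4 4 7 6 4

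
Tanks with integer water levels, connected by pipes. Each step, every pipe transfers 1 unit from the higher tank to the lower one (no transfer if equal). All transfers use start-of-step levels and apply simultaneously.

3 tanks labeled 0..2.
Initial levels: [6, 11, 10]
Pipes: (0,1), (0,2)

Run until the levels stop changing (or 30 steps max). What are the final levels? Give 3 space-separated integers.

Step 1: flows [1->0,2->0] -> levels [8 10 9]
Step 2: flows [1->0,2->0] -> levels [10 9 8]
Step 3: flows [0->1,0->2] -> levels [8 10 9]
  -> period-2 cycle: step 3 state = step 1 state; never stabilizes
  -> state at step 30: (30-1) mod 2 = 1, same as step 2 -> [10 9 8]

Answer: 10 9 8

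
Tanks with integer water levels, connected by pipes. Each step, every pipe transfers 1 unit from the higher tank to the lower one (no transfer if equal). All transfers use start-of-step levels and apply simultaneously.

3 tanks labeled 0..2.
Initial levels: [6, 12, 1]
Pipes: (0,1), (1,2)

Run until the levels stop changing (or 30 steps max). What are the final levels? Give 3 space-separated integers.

Answer: 6 7 6

Derivation:
Step 1: flows [1->0,1->2] -> levels [7 10 2]
Step 2: flows [1->0,1->2] -> levels [8 8 3]
Step 3: flows [0=1,1->2] -> levels [8 7 4]
Step 4: flows [0->1,1->2] -> levels [7 7 5]
Step 5: flows [0=1,1->2] -> levels [7 6 6]
Step 6: flows [0->1,1=2] -> levels [6 7 6]
Step 7: flows [1->0,1->2] -> levels [7 5 7]
Step 8: flows [0->1,2->1] -> levels [6 7 6]
  -> period-2 cycle: step 8 state = step 6 state; never stabilizes
  -> state at step 30: (30-6) mod 2 = 0, same as step 6 -> [6 7 6]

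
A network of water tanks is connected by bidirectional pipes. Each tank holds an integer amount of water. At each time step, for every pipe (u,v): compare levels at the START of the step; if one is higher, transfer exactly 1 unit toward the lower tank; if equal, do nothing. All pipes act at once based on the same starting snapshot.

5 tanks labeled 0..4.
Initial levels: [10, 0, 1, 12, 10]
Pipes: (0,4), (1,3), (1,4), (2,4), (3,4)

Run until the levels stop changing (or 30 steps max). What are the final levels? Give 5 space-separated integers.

Step 1: flows [0=4,3->1,4->1,4->2,3->4] -> levels [10 2 2 10 9]
Step 2: flows [0->4,3->1,4->1,4->2,3->4] -> levels [9 4 3 8 9]
Step 3: flows [0=4,3->1,4->1,4->2,4->3] -> levels [9 6 4 8 6]
Step 4: flows [0->4,3->1,1=4,4->2,3->4] -> levels [8 7 5 6 7]
Step 5: flows [0->4,1->3,1=4,4->2,4->3] -> levels [7 6 6 8 6]
Step 6: flows [0->4,3->1,1=4,2=4,3->4] -> levels [6 7 6 6 8]
Step 7: flows [4->0,1->3,4->1,4->2,4->3] -> levels [7 7 7 8 4]
Step 8: flows [0->4,3->1,1->4,2->4,3->4] -> levels [6 7 6 6 8]
  -> period-2 cycle: step 8 state = step 6 state; never stabilizes
  -> state at step 30: (30-6) mod 2 = 0, same as step 6 -> [6 7 6 6 8]

Answer: 6 7 6 6 8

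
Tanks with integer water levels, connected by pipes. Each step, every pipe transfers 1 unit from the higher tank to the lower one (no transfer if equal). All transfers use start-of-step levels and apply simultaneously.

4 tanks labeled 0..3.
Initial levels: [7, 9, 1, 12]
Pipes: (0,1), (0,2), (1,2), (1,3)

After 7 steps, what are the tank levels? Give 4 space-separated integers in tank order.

Step 1: flows [1->0,0->2,1->2,3->1] -> levels [7 8 3 11]
Step 2: flows [1->0,0->2,1->2,3->1] -> levels [7 7 5 10]
Step 3: flows [0=1,0->2,1->2,3->1] -> levels [6 7 7 9]
Step 4: flows [1->0,2->0,1=2,3->1] -> levels [8 7 6 8]
Step 5: flows [0->1,0->2,1->2,3->1] -> levels [6 8 8 7]
Step 6: flows [1->0,2->0,1=2,1->3] -> levels [8 6 7 8]
Step 7: flows [0->1,0->2,2->1,3->1] -> levels [6 9 7 7]

Answer: 6 9 7 7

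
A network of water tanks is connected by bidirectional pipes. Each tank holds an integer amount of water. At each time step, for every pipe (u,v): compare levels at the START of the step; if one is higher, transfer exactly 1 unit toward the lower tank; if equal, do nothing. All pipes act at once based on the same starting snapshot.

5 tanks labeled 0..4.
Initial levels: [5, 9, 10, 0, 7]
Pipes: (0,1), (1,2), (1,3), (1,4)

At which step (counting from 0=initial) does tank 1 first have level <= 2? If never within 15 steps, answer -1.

Answer: -1

Derivation:
Step 1: flows [1->0,2->1,1->3,1->4] -> levels [6 7 9 1 8]
Step 2: flows [1->0,2->1,1->3,4->1] -> levels [7 7 8 2 7]
Step 3: flows [0=1,2->1,1->3,1=4] -> levels [7 7 7 3 7]
Step 4: flows [0=1,1=2,1->3,1=4] -> levels [7 6 7 4 7]
Step 5: flows [0->1,2->1,1->3,4->1] -> levels [6 8 6 5 6]
Step 6: flows [1->0,1->2,1->3,1->4] -> levels [7 4 7 6 7]
Step 7: flows [0->1,2->1,3->1,4->1] -> levels [6 8 6 5 6]
  -> period-2 cycle (repeats step 5); tank 1 never drops to <=2
Tank 1 never reaches <=2 within 15 steps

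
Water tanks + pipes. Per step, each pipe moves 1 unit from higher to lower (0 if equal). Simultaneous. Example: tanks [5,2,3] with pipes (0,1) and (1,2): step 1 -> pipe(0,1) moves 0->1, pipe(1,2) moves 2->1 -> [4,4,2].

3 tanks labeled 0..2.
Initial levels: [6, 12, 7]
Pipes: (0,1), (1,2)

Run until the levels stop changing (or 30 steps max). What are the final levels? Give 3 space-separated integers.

Answer: 9 7 9

Derivation:
Step 1: flows [1->0,1->2] -> levels [7 10 8]
Step 2: flows [1->0,1->2] -> levels [8 8 9]
Step 3: flows [0=1,2->1] -> levels [8 9 8]
Step 4: flows [1->0,1->2] -> levels [9 7 9]
Step 5: flows [0->1,2->1] -> levels [8 9 8]
  -> period-2 cycle: step 5 state = step 3 state; never stabilizes
  -> state at step 30: (30-3) mod 2 = 1, same as step 4 -> [9 7 9]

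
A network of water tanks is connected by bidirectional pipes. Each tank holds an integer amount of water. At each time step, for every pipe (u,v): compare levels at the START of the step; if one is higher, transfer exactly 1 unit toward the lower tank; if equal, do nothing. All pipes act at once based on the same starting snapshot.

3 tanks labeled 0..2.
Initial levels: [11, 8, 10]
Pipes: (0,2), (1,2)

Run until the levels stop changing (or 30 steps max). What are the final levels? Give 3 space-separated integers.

Answer: 10 10 9

Derivation:
Step 1: flows [0->2,2->1] -> levels [10 9 10]
Step 2: flows [0=2,2->1] -> levels [10 10 9]
Step 3: flows [0->2,1->2] -> levels [9 9 11]
Step 4: flows [2->0,2->1] -> levels [10 10 9]
  -> period-2 cycle: step 4 state = step 2 state; never stabilizes
  -> state at step 30: (30-2) mod 2 = 0, same as step 2 -> [10 10 9]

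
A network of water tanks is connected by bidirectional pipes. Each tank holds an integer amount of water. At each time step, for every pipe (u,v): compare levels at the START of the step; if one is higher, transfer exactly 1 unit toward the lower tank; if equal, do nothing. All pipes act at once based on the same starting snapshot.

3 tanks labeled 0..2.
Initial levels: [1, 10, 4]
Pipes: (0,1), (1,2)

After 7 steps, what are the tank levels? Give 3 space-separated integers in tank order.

Step 1: flows [1->0,1->2] -> levels [2 8 5]
Step 2: flows [1->0,1->2] -> levels [3 6 6]
Step 3: flows [1->0,1=2] -> levels [4 5 6]
Step 4: flows [1->0,2->1] -> levels [5 5 5]
Step 5: flows [0=1,1=2] -> levels [5 5 5]
  -> stable; steps 6..7 unchanged -> [5 5 5]

Answer: 5 5 5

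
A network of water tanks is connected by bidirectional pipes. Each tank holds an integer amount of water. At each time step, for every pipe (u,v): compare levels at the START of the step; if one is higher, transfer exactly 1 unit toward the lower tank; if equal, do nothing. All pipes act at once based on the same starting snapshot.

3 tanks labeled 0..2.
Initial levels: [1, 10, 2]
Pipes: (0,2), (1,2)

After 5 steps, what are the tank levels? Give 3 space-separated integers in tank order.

Answer: 4 5 4

Derivation:
Step 1: flows [2->0,1->2] -> levels [2 9 2]
Step 2: flows [0=2,1->2] -> levels [2 8 3]
Step 3: flows [2->0,1->2] -> levels [3 7 3]
Step 4: flows [0=2,1->2] -> levels [3 6 4]
Step 5: flows [2->0,1->2] -> levels [4 5 4]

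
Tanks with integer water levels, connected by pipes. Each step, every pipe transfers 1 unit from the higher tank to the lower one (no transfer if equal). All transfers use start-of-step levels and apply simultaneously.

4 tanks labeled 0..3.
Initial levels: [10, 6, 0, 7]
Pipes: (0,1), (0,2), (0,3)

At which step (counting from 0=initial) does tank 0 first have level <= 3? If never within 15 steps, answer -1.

Answer: -1

Derivation:
Step 1: flows [0->1,0->2,0->3] -> levels [7 7 1 8]
Step 2: flows [0=1,0->2,3->0] -> levels [7 7 2 7]
Step 3: flows [0=1,0->2,0=3] -> levels [6 7 3 7]
Step 4: flows [1->0,0->2,3->0] -> levels [7 6 4 6]
Step 5: flows [0->1,0->2,0->3] -> levels [4 7 5 7]
Step 6: flows [1->0,2->0,3->0] -> levels [7 6 4 6]
  -> period-2 cycle (repeats step 4); tank 0 never drops to <=3
Tank 0 never reaches <=3 within 15 steps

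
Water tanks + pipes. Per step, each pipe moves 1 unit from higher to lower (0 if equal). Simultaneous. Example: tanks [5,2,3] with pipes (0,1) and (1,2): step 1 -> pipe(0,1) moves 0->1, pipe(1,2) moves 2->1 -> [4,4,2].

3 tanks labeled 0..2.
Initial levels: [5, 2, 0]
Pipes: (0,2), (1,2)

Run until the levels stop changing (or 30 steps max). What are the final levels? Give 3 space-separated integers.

Answer: 3 3 1

Derivation:
Step 1: flows [0->2,1->2] -> levels [4 1 2]
Step 2: flows [0->2,2->1] -> levels [3 2 2]
Step 3: flows [0->2,1=2] -> levels [2 2 3]
Step 4: flows [2->0,2->1] -> levels [3 3 1]
Step 5: flows [0->2,1->2] -> levels [2 2 3]
  -> period-2 cycle: step 5 state = step 3 state; never stabilizes
  -> state at step 30: (30-3) mod 2 = 1, same as step 4 -> [3 3 1]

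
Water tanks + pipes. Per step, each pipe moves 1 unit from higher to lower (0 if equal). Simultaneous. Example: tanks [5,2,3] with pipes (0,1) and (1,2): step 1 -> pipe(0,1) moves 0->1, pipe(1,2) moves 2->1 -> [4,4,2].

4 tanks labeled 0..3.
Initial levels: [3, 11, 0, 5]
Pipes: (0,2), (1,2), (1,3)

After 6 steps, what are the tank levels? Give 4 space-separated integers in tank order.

Answer: 4 5 5 5

Derivation:
Step 1: flows [0->2,1->2,1->3] -> levels [2 9 2 6]
Step 2: flows [0=2,1->2,1->3] -> levels [2 7 3 7]
Step 3: flows [2->0,1->2,1=3] -> levels [3 6 3 7]
Step 4: flows [0=2,1->2,3->1] -> levels [3 6 4 6]
Step 5: flows [2->0,1->2,1=3] -> levels [4 5 4 6]
Step 6: flows [0=2,1->2,3->1] -> levels [4 5 5 5]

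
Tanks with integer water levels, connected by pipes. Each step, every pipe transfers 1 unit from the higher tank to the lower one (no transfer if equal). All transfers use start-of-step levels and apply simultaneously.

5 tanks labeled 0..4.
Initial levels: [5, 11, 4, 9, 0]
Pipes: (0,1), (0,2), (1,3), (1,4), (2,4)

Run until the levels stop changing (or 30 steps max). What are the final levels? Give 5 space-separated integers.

Step 1: flows [1->0,0->2,1->3,1->4,2->4] -> levels [5 8 4 10 2]
Step 2: flows [1->0,0->2,3->1,1->4,2->4] -> levels [5 7 4 9 4]
Step 3: flows [1->0,0->2,3->1,1->4,2=4] -> levels [5 6 5 8 5]
Step 4: flows [1->0,0=2,3->1,1->4,2=4] -> levels [6 5 5 7 6]
Step 5: flows [0->1,0->2,3->1,4->1,4->2] -> levels [4 8 7 6 4]
Step 6: flows [1->0,2->0,1->3,1->4,2->4] -> levels [6 5 5 7 6]
  -> period-2 cycle: step 6 state = step 4 state; never stabilizes
  -> state at step 30: (30-4) mod 2 = 0, same as step 4 -> [6 5 5 7 6]

Answer: 6 5 5 7 6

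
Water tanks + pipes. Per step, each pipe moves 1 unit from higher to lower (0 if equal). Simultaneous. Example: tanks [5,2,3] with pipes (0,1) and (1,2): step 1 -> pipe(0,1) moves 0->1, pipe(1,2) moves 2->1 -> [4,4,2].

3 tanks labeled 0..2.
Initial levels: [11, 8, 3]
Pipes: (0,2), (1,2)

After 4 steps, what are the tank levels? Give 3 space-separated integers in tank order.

Step 1: flows [0->2,1->2] -> levels [10 7 5]
Step 2: flows [0->2,1->2] -> levels [9 6 7]
Step 3: flows [0->2,2->1] -> levels [8 7 7]
Step 4: flows [0->2,1=2] -> levels [7 7 8]

Answer: 7 7 8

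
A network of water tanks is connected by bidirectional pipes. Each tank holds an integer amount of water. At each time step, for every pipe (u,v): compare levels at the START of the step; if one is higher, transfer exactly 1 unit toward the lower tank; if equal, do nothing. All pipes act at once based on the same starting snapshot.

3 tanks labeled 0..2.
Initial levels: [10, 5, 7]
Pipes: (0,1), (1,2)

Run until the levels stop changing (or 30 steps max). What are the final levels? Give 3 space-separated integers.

Answer: 8 6 8

Derivation:
Step 1: flows [0->1,2->1] -> levels [9 7 6]
Step 2: flows [0->1,1->2] -> levels [8 7 7]
Step 3: flows [0->1,1=2] -> levels [7 8 7]
Step 4: flows [1->0,1->2] -> levels [8 6 8]
Step 5: flows [0->1,2->1] -> levels [7 8 7]
  -> period-2 cycle: step 5 state = step 3 state; never stabilizes
  -> state at step 30: (30-3) mod 2 = 1, same as step 4 -> [8 6 8]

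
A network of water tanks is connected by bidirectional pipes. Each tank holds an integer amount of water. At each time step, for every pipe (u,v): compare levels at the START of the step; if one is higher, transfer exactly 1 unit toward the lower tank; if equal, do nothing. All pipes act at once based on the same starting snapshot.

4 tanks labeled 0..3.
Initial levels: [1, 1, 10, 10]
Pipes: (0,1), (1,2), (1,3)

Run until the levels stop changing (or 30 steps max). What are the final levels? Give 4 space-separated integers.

Answer: 5 7 5 5

Derivation:
Step 1: flows [0=1,2->1,3->1] -> levels [1 3 9 9]
Step 2: flows [1->0,2->1,3->1] -> levels [2 4 8 8]
Step 3: flows [1->0,2->1,3->1] -> levels [3 5 7 7]
Step 4: flows [1->0,2->1,3->1] -> levels [4 6 6 6]
Step 5: flows [1->0,1=2,1=3] -> levels [5 5 6 6]
Step 6: flows [0=1,2->1,3->1] -> levels [5 7 5 5]
Step 7: flows [1->0,1->2,1->3] -> levels [6 4 6 6]
Step 8: flows [0->1,2->1,3->1] -> levels [5 7 5 5]
  -> period-2 cycle: step 8 state = step 6 state; never stabilizes
  -> state at step 30: (30-6) mod 2 = 0, same as step 6 -> [5 7 5 5]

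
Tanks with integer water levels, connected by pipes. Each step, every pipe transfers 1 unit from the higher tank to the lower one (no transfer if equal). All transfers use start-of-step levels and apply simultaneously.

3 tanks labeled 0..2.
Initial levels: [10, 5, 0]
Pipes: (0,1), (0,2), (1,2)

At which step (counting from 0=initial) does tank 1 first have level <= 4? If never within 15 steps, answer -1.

Answer: -1

Derivation:
Step 1: flows [0->1,0->2,1->2] -> levels [8 5 2]
Step 2: flows [0->1,0->2,1->2] -> levels [6 5 4]
Step 3: flows [0->1,0->2,1->2] -> levels [4 5 6]
Step 4: flows [1->0,2->0,2->1] -> levels [6 5 4]
  -> period-2 cycle (repeats step 2); tank 1 never drops to <=4
Tank 1 never reaches <=4 within 15 steps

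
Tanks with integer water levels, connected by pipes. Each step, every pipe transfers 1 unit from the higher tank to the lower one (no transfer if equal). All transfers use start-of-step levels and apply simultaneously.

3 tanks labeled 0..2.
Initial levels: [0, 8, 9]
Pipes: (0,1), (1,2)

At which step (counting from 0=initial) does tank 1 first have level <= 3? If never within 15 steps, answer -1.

Answer: -1

Derivation:
Step 1: flows [1->0,2->1] -> levels [1 8 8]
Step 2: flows [1->0,1=2] -> levels [2 7 8]
Step 3: flows [1->0,2->1] -> levels [3 7 7]
Step 4: flows [1->0,1=2] -> levels [4 6 7]
Step 5: flows [1->0,2->1] -> levels [5 6 6]
Step 6: flows [1->0,1=2] -> levels [6 5 6]
Step 7: flows [0->1,2->1] -> levels [5 7 5]
Step 8: flows [1->0,1->2] -> levels [6 5 6]
  -> period-2 cycle (repeats step 6); tank 1 never drops to <=3
Tank 1 never reaches <=3 within 15 steps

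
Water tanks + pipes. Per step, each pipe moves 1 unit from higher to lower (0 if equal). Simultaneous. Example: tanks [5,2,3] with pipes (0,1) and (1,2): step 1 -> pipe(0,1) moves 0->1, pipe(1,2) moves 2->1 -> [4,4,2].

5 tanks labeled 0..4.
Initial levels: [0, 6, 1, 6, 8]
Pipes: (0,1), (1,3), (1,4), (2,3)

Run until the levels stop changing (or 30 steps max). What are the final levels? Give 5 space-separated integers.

Answer: 4 3 4 5 5

Derivation:
Step 1: flows [1->0,1=3,4->1,3->2] -> levels [1 6 2 5 7]
Step 2: flows [1->0,1->3,4->1,3->2] -> levels [2 5 3 5 6]
Step 3: flows [1->0,1=3,4->1,3->2] -> levels [3 5 4 4 5]
Step 4: flows [1->0,1->3,1=4,2=3] -> levels [4 3 4 5 5]
Step 5: flows [0->1,3->1,4->1,3->2] -> levels [3 6 5 3 4]
Step 6: flows [1->0,1->3,1->4,2->3] -> levels [4 3 4 5 5]
  -> period-2 cycle: step 6 state = step 4 state; never stabilizes
  -> state at step 30: (30-4) mod 2 = 0, same as step 4 -> [4 3 4 5 5]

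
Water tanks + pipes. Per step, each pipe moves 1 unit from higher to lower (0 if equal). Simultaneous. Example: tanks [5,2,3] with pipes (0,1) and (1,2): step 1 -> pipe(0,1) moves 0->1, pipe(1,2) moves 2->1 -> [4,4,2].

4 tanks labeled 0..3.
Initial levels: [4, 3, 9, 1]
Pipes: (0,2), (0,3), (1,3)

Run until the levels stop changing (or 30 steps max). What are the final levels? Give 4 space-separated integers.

Answer: 6 4 4 3

Derivation:
Step 1: flows [2->0,0->3,1->3] -> levels [4 2 8 3]
Step 2: flows [2->0,0->3,3->1] -> levels [4 3 7 3]
Step 3: flows [2->0,0->3,1=3] -> levels [4 3 6 4]
Step 4: flows [2->0,0=3,3->1] -> levels [5 4 5 3]
Step 5: flows [0=2,0->3,1->3] -> levels [4 3 5 5]
Step 6: flows [2->0,3->0,3->1] -> levels [6 4 4 3]
Step 7: flows [0->2,0->3,1->3] -> levels [4 3 5 5]
  -> period-2 cycle: step 7 state = step 5 state; never stabilizes
  -> state at step 30: (30-5) mod 2 = 1, same as step 6 -> [6 4 4 3]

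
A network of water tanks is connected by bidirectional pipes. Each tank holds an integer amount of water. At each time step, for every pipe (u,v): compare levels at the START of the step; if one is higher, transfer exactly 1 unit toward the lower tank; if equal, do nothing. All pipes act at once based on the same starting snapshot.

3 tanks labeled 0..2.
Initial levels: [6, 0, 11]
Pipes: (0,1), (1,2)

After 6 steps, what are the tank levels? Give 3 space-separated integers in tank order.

Step 1: flows [0->1,2->1] -> levels [5 2 10]
Step 2: flows [0->1,2->1] -> levels [4 4 9]
Step 3: flows [0=1,2->1] -> levels [4 5 8]
Step 4: flows [1->0,2->1] -> levels [5 5 7]
Step 5: flows [0=1,2->1] -> levels [5 6 6]
Step 6: flows [1->0,1=2] -> levels [6 5 6]

Answer: 6 5 6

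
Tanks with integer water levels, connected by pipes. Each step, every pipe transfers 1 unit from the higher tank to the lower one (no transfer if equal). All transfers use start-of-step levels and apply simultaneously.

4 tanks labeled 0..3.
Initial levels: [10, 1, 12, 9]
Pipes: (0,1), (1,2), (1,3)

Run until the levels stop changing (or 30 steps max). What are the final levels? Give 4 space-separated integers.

Answer: 8 7 9 8

Derivation:
Step 1: flows [0->1,2->1,3->1] -> levels [9 4 11 8]
Step 2: flows [0->1,2->1,3->1] -> levels [8 7 10 7]
Step 3: flows [0->1,2->1,1=3] -> levels [7 9 9 7]
Step 4: flows [1->0,1=2,1->3] -> levels [8 7 9 8]
Step 5: flows [0->1,2->1,3->1] -> levels [7 10 8 7]
Step 6: flows [1->0,1->2,1->3] -> levels [8 7 9 8]
  -> period-2 cycle: step 6 state = step 4 state; never stabilizes
  -> state at step 30: (30-4) mod 2 = 0, same as step 4 -> [8 7 9 8]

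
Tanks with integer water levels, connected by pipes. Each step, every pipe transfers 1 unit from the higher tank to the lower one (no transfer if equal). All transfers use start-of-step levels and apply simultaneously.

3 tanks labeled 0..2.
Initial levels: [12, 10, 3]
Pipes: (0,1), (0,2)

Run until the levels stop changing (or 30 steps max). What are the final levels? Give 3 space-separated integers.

Step 1: flows [0->1,0->2] -> levels [10 11 4]
Step 2: flows [1->0,0->2] -> levels [10 10 5]
Step 3: flows [0=1,0->2] -> levels [9 10 6]
Step 4: flows [1->0,0->2] -> levels [9 9 7]
Step 5: flows [0=1,0->2] -> levels [8 9 8]
Step 6: flows [1->0,0=2] -> levels [9 8 8]
Step 7: flows [0->1,0->2] -> levels [7 9 9]
Step 8: flows [1->0,2->0] -> levels [9 8 8]
  -> period-2 cycle: step 8 state = step 6 state; never stabilizes
  -> state at step 30: (30-6) mod 2 = 0, same as step 6 -> [9 8 8]

Answer: 9 8 8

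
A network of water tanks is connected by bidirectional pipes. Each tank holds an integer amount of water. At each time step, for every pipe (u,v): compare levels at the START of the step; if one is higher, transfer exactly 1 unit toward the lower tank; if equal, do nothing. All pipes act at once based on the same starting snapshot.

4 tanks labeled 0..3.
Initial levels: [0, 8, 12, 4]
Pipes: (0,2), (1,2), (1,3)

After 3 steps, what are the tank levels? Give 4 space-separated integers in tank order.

Step 1: flows [2->0,2->1,1->3] -> levels [1 8 10 5]
Step 2: flows [2->0,2->1,1->3] -> levels [2 8 8 6]
Step 3: flows [2->0,1=2,1->3] -> levels [3 7 7 7]

Answer: 3 7 7 7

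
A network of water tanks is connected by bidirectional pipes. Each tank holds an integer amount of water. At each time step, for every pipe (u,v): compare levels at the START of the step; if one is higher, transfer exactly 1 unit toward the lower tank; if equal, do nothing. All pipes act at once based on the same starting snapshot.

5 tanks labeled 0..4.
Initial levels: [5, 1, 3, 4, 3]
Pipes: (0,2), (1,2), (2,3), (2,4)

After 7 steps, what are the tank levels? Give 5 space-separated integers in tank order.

Step 1: flows [0->2,2->1,3->2,2=4] -> levels [4 2 4 3 3]
Step 2: flows [0=2,2->1,2->3,2->4] -> levels [4 3 1 4 4]
Step 3: flows [0->2,1->2,3->2,4->2] -> levels [3 2 5 3 3]
Step 4: flows [2->0,2->1,2->3,2->4] -> levels [4 3 1 4 4]
  -> period-2 cycle: step 4 state = step 2 state
  -> state at step 7: (7-2) mod 2 = 1, same as step 3 -> [3 2 5 3 3]

Answer: 3 2 5 3 3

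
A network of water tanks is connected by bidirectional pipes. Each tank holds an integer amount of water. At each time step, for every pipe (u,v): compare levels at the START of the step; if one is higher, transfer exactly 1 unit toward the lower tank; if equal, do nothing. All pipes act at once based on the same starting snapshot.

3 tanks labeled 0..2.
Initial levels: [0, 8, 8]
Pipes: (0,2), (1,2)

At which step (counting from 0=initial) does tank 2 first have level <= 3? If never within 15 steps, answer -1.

Answer: -1

Derivation:
Step 1: flows [2->0,1=2] -> levels [1 8 7]
Step 2: flows [2->0,1->2] -> levels [2 7 7]
Step 3: flows [2->0,1=2] -> levels [3 7 6]
Step 4: flows [2->0,1->2] -> levels [4 6 6]
Step 5: flows [2->0,1=2] -> levels [5 6 5]
Step 6: flows [0=2,1->2] -> levels [5 5 6]
Step 7: flows [2->0,2->1] -> levels [6 6 4]
Step 8: flows [0->2,1->2] -> levels [5 5 6]
  -> period-2 cycle (repeats step 6); tank 2 never drops to <=3
Tank 2 never reaches <=3 within 15 steps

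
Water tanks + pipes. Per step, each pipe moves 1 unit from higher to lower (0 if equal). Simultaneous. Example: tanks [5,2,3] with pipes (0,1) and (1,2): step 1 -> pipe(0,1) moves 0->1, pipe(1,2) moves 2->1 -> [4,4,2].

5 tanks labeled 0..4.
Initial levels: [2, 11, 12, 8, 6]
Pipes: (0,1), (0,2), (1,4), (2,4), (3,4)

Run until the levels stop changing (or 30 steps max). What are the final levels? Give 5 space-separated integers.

Answer: 8 7 7 8 9

Derivation:
Step 1: flows [1->0,2->0,1->4,2->4,3->4] -> levels [4 9 10 7 9]
Step 2: flows [1->0,2->0,1=4,2->4,4->3] -> levels [6 8 8 8 9]
Step 3: flows [1->0,2->0,4->1,4->2,4->3] -> levels [8 8 8 9 6]
Step 4: flows [0=1,0=2,1->4,2->4,3->4] -> levels [8 7 7 8 9]
Step 5: flows [0->1,0->2,4->1,4->2,4->3] -> levels [6 9 9 9 6]
Step 6: flows [1->0,2->0,1->4,2->4,3->4] -> levels [8 7 7 8 9]
  -> period-2 cycle: step 6 state = step 4 state; never stabilizes
  -> state at step 30: (30-4) mod 2 = 0, same as step 4 -> [8 7 7 8 9]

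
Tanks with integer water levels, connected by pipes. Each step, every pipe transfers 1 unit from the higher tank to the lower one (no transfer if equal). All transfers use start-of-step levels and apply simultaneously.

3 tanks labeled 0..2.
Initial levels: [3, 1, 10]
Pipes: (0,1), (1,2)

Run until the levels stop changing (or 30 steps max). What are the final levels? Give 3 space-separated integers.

Answer: 5 4 5

Derivation:
Step 1: flows [0->1,2->1] -> levels [2 3 9]
Step 2: flows [1->0,2->1] -> levels [3 3 8]
Step 3: flows [0=1,2->1] -> levels [3 4 7]
Step 4: flows [1->0,2->1] -> levels [4 4 6]
Step 5: flows [0=1,2->1] -> levels [4 5 5]
Step 6: flows [1->0,1=2] -> levels [5 4 5]
Step 7: flows [0->1,2->1] -> levels [4 6 4]
Step 8: flows [1->0,1->2] -> levels [5 4 5]
  -> period-2 cycle: step 8 state = step 6 state; never stabilizes
  -> state at step 30: (30-6) mod 2 = 0, same as step 6 -> [5 4 5]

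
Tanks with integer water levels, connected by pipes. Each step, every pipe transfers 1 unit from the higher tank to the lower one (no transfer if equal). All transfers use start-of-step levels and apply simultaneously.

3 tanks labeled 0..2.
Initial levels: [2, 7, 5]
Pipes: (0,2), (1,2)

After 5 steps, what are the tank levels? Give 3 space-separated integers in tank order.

Step 1: flows [2->0,1->2] -> levels [3 6 5]
Step 2: flows [2->0,1->2] -> levels [4 5 5]
Step 3: flows [2->0,1=2] -> levels [5 5 4]
Step 4: flows [0->2,1->2] -> levels [4 4 6]
Step 5: flows [2->0,2->1] -> levels [5 5 4]

Answer: 5 5 4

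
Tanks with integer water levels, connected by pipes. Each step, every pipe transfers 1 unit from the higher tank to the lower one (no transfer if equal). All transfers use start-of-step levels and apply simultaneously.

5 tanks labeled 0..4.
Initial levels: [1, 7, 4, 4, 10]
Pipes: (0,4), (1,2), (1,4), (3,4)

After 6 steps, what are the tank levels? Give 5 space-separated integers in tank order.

Step 1: flows [4->0,1->2,4->1,4->3] -> levels [2 7 5 5 7]
Step 2: flows [4->0,1->2,1=4,4->3] -> levels [3 6 6 6 5]
Step 3: flows [4->0,1=2,1->4,3->4] -> levels [4 5 6 5 6]
Step 4: flows [4->0,2->1,4->1,4->3] -> levels [5 7 5 6 3]
Step 5: flows [0->4,1->2,1->4,3->4] -> levels [4 5 6 5 6]
  -> period-2 cycle: step 5 state = step 3 state
  -> state at step 6: (6-3) mod 2 = 1, same as step 4 -> [5 7 5 6 3]

Answer: 5 7 5 6 3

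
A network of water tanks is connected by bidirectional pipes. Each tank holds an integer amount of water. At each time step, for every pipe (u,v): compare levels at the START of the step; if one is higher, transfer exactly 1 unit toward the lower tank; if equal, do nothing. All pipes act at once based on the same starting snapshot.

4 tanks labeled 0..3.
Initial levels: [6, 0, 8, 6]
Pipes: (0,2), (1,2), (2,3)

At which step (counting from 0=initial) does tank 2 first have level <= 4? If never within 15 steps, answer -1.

Step 1: flows [2->0,2->1,2->3] -> levels [7 1 5 7]
Step 2: flows [0->2,2->1,3->2] -> levels [6 2 6 6]
Step 3: flows [0=2,2->1,2=3] -> levels [6 3 5 6]
Step 4: flows [0->2,2->1,3->2] -> levels [5 4 6 5]
Step 5: flows [2->0,2->1,2->3] -> levels [6 5 3 6]
Tank 2 first reaches <=4 at step 5

Answer: 5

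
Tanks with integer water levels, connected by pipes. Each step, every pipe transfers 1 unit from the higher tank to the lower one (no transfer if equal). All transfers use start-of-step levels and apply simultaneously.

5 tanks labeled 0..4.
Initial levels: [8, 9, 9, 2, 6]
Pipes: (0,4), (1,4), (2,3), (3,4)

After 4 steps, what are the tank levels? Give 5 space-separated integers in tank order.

Step 1: flows [0->4,1->4,2->3,4->3] -> levels [7 8 8 4 7]
Step 2: flows [0=4,1->4,2->3,4->3] -> levels [7 7 7 6 7]
Step 3: flows [0=4,1=4,2->3,4->3] -> levels [7 7 6 8 6]
Step 4: flows [0->4,1->4,3->2,3->4] -> levels [6 6 7 6 9]

Answer: 6 6 7 6 9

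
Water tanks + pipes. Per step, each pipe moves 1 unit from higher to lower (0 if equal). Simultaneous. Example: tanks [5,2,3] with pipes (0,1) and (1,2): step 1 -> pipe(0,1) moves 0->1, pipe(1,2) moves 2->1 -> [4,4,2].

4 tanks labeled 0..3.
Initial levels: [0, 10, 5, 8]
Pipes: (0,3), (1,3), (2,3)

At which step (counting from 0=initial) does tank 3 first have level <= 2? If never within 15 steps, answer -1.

Step 1: flows [3->0,1->3,3->2] -> levels [1 9 6 7]
Step 2: flows [3->0,1->3,3->2] -> levels [2 8 7 6]
Step 3: flows [3->0,1->3,2->3] -> levels [3 7 6 7]
Step 4: flows [3->0,1=3,3->2] -> levels [4 7 7 5]
Step 5: flows [3->0,1->3,2->3] -> levels [5 6 6 6]
Step 6: flows [3->0,1=3,2=3] -> levels [6 6 6 5]
Step 7: flows [0->3,1->3,2->3] -> levels [5 5 5 8]
Step 8: flows [3->0,3->1,3->2] -> levels [6 6 6 5]
  -> period-2 cycle (repeats step 6); tank 3 never drops to <=2
Tank 3 never reaches <=2 within 15 steps

Answer: -1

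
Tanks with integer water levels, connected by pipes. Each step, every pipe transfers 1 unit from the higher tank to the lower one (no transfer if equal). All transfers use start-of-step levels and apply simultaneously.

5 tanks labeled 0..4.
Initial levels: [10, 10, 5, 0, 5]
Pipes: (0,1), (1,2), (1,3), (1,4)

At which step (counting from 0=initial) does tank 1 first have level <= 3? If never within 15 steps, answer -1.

Step 1: flows [0=1,1->2,1->3,1->4] -> levels [10 7 6 1 6]
Step 2: flows [0->1,1->2,1->3,1->4] -> levels [9 5 7 2 7]
Step 3: flows [0->1,2->1,1->3,4->1] -> levels [8 7 6 3 6]
Step 4: flows [0->1,1->2,1->3,1->4] -> levels [7 5 7 4 7]
Step 5: flows [0->1,2->1,1->3,4->1] -> levels [6 7 6 5 6]
Step 6: flows [1->0,1->2,1->3,1->4] -> levels [7 3 7 6 7]
Tank 1 first reaches <=3 at step 6

Answer: 6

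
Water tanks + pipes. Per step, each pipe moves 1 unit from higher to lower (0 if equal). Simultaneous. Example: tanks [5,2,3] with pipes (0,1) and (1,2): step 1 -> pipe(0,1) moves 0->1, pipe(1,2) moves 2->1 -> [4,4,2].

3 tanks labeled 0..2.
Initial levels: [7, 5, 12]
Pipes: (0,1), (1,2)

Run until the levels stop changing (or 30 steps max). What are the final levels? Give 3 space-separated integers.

Step 1: flows [0->1,2->1] -> levels [6 7 11]
Step 2: flows [1->0,2->1] -> levels [7 7 10]
Step 3: flows [0=1,2->1] -> levels [7 8 9]
Step 4: flows [1->0,2->1] -> levels [8 8 8]
Step 5: flows [0=1,1=2] -> levels [8 8 8]
  -> stable (no change)

Answer: 8 8 8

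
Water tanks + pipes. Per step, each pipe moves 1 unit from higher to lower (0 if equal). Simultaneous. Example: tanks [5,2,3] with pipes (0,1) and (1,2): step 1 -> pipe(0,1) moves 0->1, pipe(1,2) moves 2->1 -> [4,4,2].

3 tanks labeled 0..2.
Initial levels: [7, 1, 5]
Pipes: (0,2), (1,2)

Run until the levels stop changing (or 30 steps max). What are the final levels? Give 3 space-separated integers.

Answer: 4 4 5

Derivation:
Step 1: flows [0->2,2->1] -> levels [6 2 5]
Step 2: flows [0->2,2->1] -> levels [5 3 5]
Step 3: flows [0=2,2->1] -> levels [5 4 4]
Step 4: flows [0->2,1=2] -> levels [4 4 5]
Step 5: flows [2->0,2->1] -> levels [5 5 3]
Step 6: flows [0->2,1->2] -> levels [4 4 5]
  -> period-2 cycle: step 6 state = step 4 state; never stabilizes
  -> state at step 30: (30-4) mod 2 = 0, same as step 4 -> [4 4 5]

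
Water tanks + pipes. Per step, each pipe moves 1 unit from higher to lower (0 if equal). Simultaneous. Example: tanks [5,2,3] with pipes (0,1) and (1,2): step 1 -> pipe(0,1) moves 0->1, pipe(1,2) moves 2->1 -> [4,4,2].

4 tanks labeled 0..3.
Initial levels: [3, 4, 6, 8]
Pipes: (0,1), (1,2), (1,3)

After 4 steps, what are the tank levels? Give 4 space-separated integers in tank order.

Step 1: flows [1->0,2->1,3->1] -> levels [4 5 5 7]
Step 2: flows [1->0,1=2,3->1] -> levels [5 5 5 6]
Step 3: flows [0=1,1=2,3->1] -> levels [5 6 5 5]
Step 4: flows [1->0,1->2,1->3] -> levels [6 3 6 6]

Answer: 6 3 6 6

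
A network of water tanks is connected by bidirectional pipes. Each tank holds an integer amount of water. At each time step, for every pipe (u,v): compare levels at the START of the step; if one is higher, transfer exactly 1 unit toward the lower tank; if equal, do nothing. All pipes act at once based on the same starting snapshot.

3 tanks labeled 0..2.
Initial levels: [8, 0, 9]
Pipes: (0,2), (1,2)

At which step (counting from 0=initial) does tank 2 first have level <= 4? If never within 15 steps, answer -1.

Answer: -1

Derivation:
Step 1: flows [2->0,2->1] -> levels [9 1 7]
Step 2: flows [0->2,2->1] -> levels [8 2 7]
Step 3: flows [0->2,2->1] -> levels [7 3 7]
Step 4: flows [0=2,2->1] -> levels [7 4 6]
Step 5: flows [0->2,2->1] -> levels [6 5 6]
Step 6: flows [0=2,2->1] -> levels [6 6 5]
Step 7: flows [0->2,1->2] -> levels [5 5 7]
Step 8: flows [2->0,2->1] -> levels [6 6 5]
  -> period-2 cycle (repeats step 6); tank 2 never drops to <=4
Tank 2 never reaches <=4 within 15 steps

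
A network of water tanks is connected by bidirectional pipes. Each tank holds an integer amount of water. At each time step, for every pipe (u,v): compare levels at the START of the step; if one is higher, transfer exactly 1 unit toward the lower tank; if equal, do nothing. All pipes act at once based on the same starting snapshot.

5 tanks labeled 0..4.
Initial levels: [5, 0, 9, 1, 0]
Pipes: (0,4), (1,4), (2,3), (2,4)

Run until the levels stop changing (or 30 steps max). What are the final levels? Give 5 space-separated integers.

Step 1: flows [0->4,1=4,2->3,2->4] -> levels [4 0 7 2 2]
Step 2: flows [0->4,4->1,2->3,2->4] -> levels [3 1 5 3 3]
Step 3: flows [0=4,4->1,2->3,2->4] -> levels [3 2 3 4 3]
Step 4: flows [0=4,4->1,3->2,2=4] -> levels [3 3 4 3 2]
Step 5: flows [0->4,1->4,2->3,2->4] -> levels [2 2 2 4 5]
Step 6: flows [4->0,4->1,3->2,4->2] -> levels [3 3 4 3 2]
  -> period-2 cycle: step 6 state = step 4 state; never stabilizes
  -> state at step 30: (30-4) mod 2 = 0, same as step 4 -> [3 3 4 3 2]

Answer: 3 3 4 3 2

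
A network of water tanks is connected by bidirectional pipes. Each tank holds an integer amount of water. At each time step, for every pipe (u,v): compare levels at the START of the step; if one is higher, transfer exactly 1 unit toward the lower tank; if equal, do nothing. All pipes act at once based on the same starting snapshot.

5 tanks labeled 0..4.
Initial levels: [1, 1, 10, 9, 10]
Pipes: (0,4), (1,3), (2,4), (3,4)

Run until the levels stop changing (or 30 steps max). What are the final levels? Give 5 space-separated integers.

Answer: 6 7 6 5 7

Derivation:
Step 1: flows [4->0,3->1,2=4,4->3] -> levels [2 2 10 9 8]
Step 2: flows [4->0,3->1,2->4,3->4] -> levels [3 3 9 7 9]
Step 3: flows [4->0,3->1,2=4,4->3] -> levels [4 4 9 7 7]
Step 4: flows [4->0,3->1,2->4,3=4] -> levels [5 5 8 6 7]
Step 5: flows [4->0,3->1,2->4,4->3] -> levels [6 6 7 6 6]
Step 6: flows [0=4,1=3,2->4,3=4] -> levels [6 6 6 6 7]
Step 7: flows [4->0,1=3,4->2,4->3] -> levels [7 6 7 7 4]
Step 8: flows [0->4,3->1,2->4,3->4] -> levels [6 7 6 5 7]
Step 9: flows [4->0,1->3,4->2,4->3] -> levels [7 6 7 7 4]
  -> period-2 cycle: step 9 state = step 7 state; never stabilizes
  -> state at step 30: (30-7) mod 2 = 1, same as step 8 -> [6 7 6 5 7]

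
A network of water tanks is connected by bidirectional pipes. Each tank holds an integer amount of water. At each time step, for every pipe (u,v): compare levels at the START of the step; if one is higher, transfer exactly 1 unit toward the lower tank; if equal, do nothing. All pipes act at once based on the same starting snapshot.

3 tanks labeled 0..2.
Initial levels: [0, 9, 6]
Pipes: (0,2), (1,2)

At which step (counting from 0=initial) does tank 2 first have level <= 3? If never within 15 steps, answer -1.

Answer: -1

Derivation:
Step 1: flows [2->0,1->2] -> levels [1 8 6]
Step 2: flows [2->0,1->2] -> levels [2 7 6]
Step 3: flows [2->0,1->2] -> levels [3 6 6]
Step 4: flows [2->0,1=2] -> levels [4 6 5]
Step 5: flows [2->0,1->2] -> levels [5 5 5]
Step 6: flows [0=2,1=2] -> levels [5 5 5]
  -> stable; tank 2 stays at 5 > 3
Tank 2 never reaches <=3 within 15 steps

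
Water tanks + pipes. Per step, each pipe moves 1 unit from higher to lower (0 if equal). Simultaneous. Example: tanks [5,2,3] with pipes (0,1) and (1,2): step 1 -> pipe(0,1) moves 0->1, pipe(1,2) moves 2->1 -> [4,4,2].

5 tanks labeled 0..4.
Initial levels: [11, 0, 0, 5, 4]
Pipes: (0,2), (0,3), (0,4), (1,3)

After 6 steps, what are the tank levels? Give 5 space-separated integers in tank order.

Step 1: flows [0->2,0->3,0->4,3->1] -> levels [8 1 1 5 5]
Step 2: flows [0->2,0->3,0->4,3->1] -> levels [5 2 2 5 6]
Step 3: flows [0->2,0=3,4->0,3->1] -> levels [5 3 3 4 5]
Step 4: flows [0->2,0->3,0=4,3->1] -> levels [3 4 4 4 5]
Step 5: flows [2->0,3->0,4->0,1=3] -> levels [6 4 3 3 4]
Step 6: flows [0->2,0->3,0->4,1->3] -> levels [3 3 4 5 5]

Answer: 3 3 4 5 5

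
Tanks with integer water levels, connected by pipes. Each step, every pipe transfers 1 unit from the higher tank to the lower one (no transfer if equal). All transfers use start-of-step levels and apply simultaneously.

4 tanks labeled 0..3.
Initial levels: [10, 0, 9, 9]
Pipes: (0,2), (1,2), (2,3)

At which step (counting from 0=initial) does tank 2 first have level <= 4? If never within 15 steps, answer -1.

Step 1: flows [0->2,2->1,2=3] -> levels [9 1 9 9]
Step 2: flows [0=2,2->1,2=3] -> levels [9 2 8 9]
Step 3: flows [0->2,2->1,3->2] -> levels [8 3 9 8]
Step 4: flows [2->0,2->1,2->3] -> levels [9 4 6 9]
Step 5: flows [0->2,2->1,3->2] -> levels [8 5 7 8]
Step 6: flows [0->2,2->1,3->2] -> levels [7 6 8 7]
Step 7: flows [2->0,2->1,2->3] -> levels [8 7 5 8]
Step 8: flows [0->2,1->2,3->2] -> levels [7 6 8 7]
  -> period-2 cycle (repeats step 6); tank 2 never drops to <=4
Tank 2 never reaches <=4 within 15 steps

Answer: -1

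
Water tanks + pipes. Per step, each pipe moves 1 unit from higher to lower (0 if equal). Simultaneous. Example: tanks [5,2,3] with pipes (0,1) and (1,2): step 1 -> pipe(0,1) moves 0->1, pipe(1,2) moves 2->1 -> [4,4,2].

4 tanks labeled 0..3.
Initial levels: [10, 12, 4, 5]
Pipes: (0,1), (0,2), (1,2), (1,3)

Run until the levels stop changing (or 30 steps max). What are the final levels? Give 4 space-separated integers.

Step 1: flows [1->0,0->2,1->2,1->3] -> levels [10 9 6 6]
Step 2: flows [0->1,0->2,1->2,1->3] -> levels [8 8 8 7]
Step 3: flows [0=1,0=2,1=2,1->3] -> levels [8 7 8 8]
Step 4: flows [0->1,0=2,2->1,3->1] -> levels [7 10 7 7]
Step 5: flows [1->0,0=2,1->2,1->3] -> levels [8 7 8 8]
  -> period-2 cycle: step 5 state = step 3 state; never stabilizes
  -> state at step 30: (30-3) mod 2 = 1, same as step 4 -> [7 10 7 7]

Answer: 7 10 7 7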